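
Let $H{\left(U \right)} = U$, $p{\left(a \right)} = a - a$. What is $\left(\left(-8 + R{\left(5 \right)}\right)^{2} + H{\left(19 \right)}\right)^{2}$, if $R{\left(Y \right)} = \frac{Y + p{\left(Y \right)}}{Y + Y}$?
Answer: $\frac{90601}{16} \approx 5662.6$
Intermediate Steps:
$p{\left(a \right)} = 0$
$R{\left(Y \right)} = \frac{1}{2}$ ($R{\left(Y \right)} = \frac{Y + 0}{Y + Y} = \frac{Y}{2 Y} = Y \frac{1}{2 Y} = \frac{1}{2}$)
$\left(\left(-8 + R{\left(5 \right)}\right)^{2} + H{\left(19 \right)}\right)^{2} = \left(\left(-8 + \frac{1}{2}\right)^{2} + 19\right)^{2} = \left(\left(- \frac{15}{2}\right)^{2} + 19\right)^{2} = \left(\frac{225}{4} + 19\right)^{2} = \left(\frac{301}{4}\right)^{2} = \frac{90601}{16}$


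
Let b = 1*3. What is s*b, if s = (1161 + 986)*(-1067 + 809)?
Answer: -1661778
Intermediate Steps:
s = -553926 (s = 2147*(-258) = -553926)
b = 3
s*b = -553926*3 = -1661778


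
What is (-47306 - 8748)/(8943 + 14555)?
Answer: -28027/11749 ≈ -2.3855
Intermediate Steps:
(-47306 - 8748)/(8943 + 14555) = -56054/23498 = -56054*1/23498 = -28027/11749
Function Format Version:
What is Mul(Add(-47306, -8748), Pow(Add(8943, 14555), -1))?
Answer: Rational(-28027, 11749) ≈ -2.3855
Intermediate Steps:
Mul(Add(-47306, -8748), Pow(Add(8943, 14555), -1)) = Mul(-56054, Pow(23498, -1)) = Mul(-56054, Rational(1, 23498)) = Rational(-28027, 11749)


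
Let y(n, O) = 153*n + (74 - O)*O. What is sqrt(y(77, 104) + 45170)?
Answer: sqrt(53831) ≈ 232.02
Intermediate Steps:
y(n, O) = 153*n + O*(74 - O)
sqrt(y(77, 104) + 45170) = sqrt((-1*104**2 + 74*104 + 153*77) + 45170) = sqrt((-1*10816 + 7696 + 11781) + 45170) = sqrt((-10816 + 7696 + 11781) + 45170) = sqrt(8661 + 45170) = sqrt(53831)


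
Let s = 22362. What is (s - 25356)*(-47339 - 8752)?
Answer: 167936454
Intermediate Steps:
(s - 25356)*(-47339 - 8752) = (22362 - 25356)*(-47339 - 8752) = -2994*(-56091) = 167936454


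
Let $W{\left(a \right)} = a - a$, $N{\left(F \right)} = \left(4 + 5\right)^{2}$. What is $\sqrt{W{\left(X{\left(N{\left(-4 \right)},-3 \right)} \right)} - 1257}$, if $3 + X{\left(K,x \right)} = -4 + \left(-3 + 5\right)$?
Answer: $i \sqrt{1257} \approx 35.454 i$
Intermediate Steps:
$N{\left(F \right)} = 81$ ($N{\left(F \right)} = 9^{2} = 81$)
$X{\left(K,x \right)} = -5$ ($X{\left(K,x \right)} = -3 + \left(-4 + \left(-3 + 5\right)\right) = -3 + \left(-4 + 2\right) = -3 - 2 = -5$)
$W{\left(a \right)} = 0$
$\sqrt{W{\left(X{\left(N{\left(-4 \right)},-3 \right)} \right)} - 1257} = \sqrt{0 - 1257} = \sqrt{-1257} = i \sqrt{1257}$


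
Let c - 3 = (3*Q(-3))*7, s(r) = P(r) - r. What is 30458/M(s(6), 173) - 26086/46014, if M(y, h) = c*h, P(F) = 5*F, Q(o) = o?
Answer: -139355591/39802110 ≈ -3.5012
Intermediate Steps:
s(r) = 4*r (s(r) = 5*r - r = 4*r)
c = -60 (c = 3 + (3*(-3))*7 = 3 - 9*7 = 3 - 63 = -60)
M(y, h) = -60*h
30458/M(s(6), 173) - 26086/46014 = 30458/((-60*173)) - 26086/46014 = 30458/(-10380) - 26086*1/46014 = 30458*(-1/10380) - 13043/23007 = -15229/5190 - 13043/23007 = -139355591/39802110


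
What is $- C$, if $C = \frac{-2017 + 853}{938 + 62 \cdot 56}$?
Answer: $\frac{194}{735} \approx 0.26395$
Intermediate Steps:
$C = - \frac{194}{735}$ ($C = - \frac{1164}{938 + 3472} = - \frac{1164}{4410} = \left(-1164\right) \frac{1}{4410} = - \frac{194}{735} \approx -0.26395$)
$- C = \left(-1\right) \left(- \frac{194}{735}\right) = \frac{194}{735}$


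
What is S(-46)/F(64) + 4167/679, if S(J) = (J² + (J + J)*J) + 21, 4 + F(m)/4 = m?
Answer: 1774877/54320 ≈ 32.674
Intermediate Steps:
F(m) = -16 + 4*m
S(J) = 21 + 3*J² (S(J) = (J² + (2*J)*J) + 21 = (J² + 2*J²) + 21 = 3*J² + 21 = 21 + 3*J²)
S(-46)/F(64) + 4167/679 = (21 + 3*(-46)²)/(-16 + 4*64) + 4167/679 = (21 + 3*2116)/(-16 + 256) + 4167*(1/679) = (21 + 6348)/240 + 4167/679 = 6369*(1/240) + 4167/679 = 2123/80 + 4167/679 = 1774877/54320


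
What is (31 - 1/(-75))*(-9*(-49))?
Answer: 341922/25 ≈ 13677.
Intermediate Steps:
(31 - 1/(-75))*(-9*(-49)) = (31 - 1*(-1/75))*441 = (31 + 1/75)*441 = (2326/75)*441 = 341922/25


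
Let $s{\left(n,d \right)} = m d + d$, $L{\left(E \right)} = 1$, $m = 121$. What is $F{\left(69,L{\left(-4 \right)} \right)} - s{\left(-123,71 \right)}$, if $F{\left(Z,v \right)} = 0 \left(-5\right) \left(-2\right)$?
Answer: $-8662$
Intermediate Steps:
$s{\left(n,d \right)} = 122 d$ ($s{\left(n,d \right)} = 121 d + d = 122 d$)
$F{\left(Z,v \right)} = 0$ ($F{\left(Z,v \right)} = 0 \left(-2\right) = 0$)
$F{\left(69,L{\left(-4 \right)} \right)} - s{\left(-123,71 \right)} = 0 - 122 \cdot 71 = 0 - 8662 = -8662$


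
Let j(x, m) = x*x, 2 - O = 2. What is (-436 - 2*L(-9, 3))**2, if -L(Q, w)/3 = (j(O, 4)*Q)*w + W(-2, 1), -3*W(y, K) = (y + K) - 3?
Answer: 183184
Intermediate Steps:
W(y, K) = 1 - K/3 - y/3 (W(y, K) = -((y + K) - 3)/3 = -((K + y) - 3)/3 = -(-3 + K + y)/3 = 1 - K/3 - y/3)
O = 0 (O = 2 - 1*2 = 2 - 2 = 0)
j(x, m) = x**2
L(Q, w) = -4 (L(Q, w) = -3*((0**2*Q)*w + (1 - 1/3*1 - 1/3*(-2))) = -3*((0*Q)*w + (1 - 1/3 + 2/3)) = -3*(0*w + 4/3) = -3*(0 + 4/3) = -3*4/3 = -4)
(-436 - 2*L(-9, 3))**2 = (-436 - 2*(-4))**2 = (-436 + 8)**2 = (-428)**2 = 183184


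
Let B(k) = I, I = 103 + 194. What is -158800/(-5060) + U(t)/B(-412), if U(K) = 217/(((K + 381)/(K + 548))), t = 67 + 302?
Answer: 165361747/5123250 ≈ 32.277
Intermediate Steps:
I = 297
B(k) = 297
t = 369
U(K) = 217*(548 + K)/(381 + K) (U(K) = 217/(((381 + K)/(548 + K))) = 217*((548 + K)/(381 + K)) = 217*(548 + K)/(381 + K))
-158800/(-5060) + U(t)/B(-412) = -158800/(-5060) + (217*(548 + 369)/(381 + 369))/297 = -158800*(-1/5060) + (217*917/750)*(1/297) = 7940/253 + (217*(1/750)*917)*(1/297) = 7940/253 + (198989/750)*(1/297) = 7940/253 + 198989/222750 = 165361747/5123250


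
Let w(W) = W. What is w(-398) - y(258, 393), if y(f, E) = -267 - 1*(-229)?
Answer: -360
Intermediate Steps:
y(f, E) = -38 (y(f, E) = -267 + 229 = -38)
w(-398) - y(258, 393) = -398 - 1*(-38) = -398 + 38 = -360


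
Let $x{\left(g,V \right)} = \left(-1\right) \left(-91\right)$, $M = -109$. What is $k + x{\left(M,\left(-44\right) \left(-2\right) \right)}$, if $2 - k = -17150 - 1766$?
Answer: $19009$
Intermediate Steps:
$x{\left(g,V \right)} = 91$
$k = 18918$ ($k = 2 - \left(-17150 - 1766\right) = 2 - -18916 = 2 + 18916 = 18918$)
$k + x{\left(M,\left(-44\right) \left(-2\right) \right)} = 18918 + 91 = 19009$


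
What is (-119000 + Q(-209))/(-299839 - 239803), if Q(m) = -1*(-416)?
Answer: 59292/269821 ≈ 0.21975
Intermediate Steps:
Q(m) = 416
(-119000 + Q(-209))/(-299839 - 239803) = (-119000 + 416)/(-299839 - 239803) = -118584/(-539642) = -118584*(-1/539642) = 59292/269821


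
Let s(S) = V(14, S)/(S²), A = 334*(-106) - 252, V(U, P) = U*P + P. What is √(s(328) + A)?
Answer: I*√959002546/164 ≈ 188.83*I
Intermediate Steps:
V(U, P) = P + P*U (V(U, P) = P*U + P = P + P*U)
A = -35656 (A = -35404 - 252 = -35656)
s(S) = 15/S (s(S) = (S*(1 + 14))/(S²) = (S*15)/S² = (15*S)/S² = 15/S)
√(s(328) + A) = √(15/328 - 35656) = √(-11695153/328) = I*√959002546/164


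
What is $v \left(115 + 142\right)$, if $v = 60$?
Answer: $15420$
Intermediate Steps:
$v \left(115 + 142\right) = 60 \left(115 + 142\right) = 60 \cdot 257 = 15420$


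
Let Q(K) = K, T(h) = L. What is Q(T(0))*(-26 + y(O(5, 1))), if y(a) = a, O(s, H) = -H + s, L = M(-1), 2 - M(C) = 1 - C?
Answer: 0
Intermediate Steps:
M(C) = 1 + C (M(C) = 2 - (1 - C) = 2 + (-1 + C) = 1 + C)
L = 0 (L = 1 - 1 = 0)
O(s, H) = s - H
T(h) = 0
Q(T(0))*(-26 + y(O(5, 1))) = 0*(-26 + (5 - 1*1)) = 0*(-26 + (5 - 1)) = 0*(-26 + 4) = 0*(-22) = 0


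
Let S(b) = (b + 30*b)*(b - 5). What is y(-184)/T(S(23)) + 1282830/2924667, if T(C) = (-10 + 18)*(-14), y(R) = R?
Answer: 28408987/13648446 ≈ 2.0815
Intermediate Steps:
S(b) = 31*b*(-5 + b) (S(b) = (31*b)*(-5 + b) = 31*b*(-5 + b))
T(C) = -112 (T(C) = 8*(-14) = -112)
y(-184)/T(S(23)) + 1282830/2924667 = -184/(-112) + 1282830/2924667 = -184*(-1/112) + 1282830*(1/2924667) = 23/14 + 427610/974889 = 28408987/13648446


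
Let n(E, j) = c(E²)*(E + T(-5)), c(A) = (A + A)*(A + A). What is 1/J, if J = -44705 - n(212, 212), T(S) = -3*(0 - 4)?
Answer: -1/1809887014561 ≈ -5.5252e-13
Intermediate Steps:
T(S) = 12 (T(S) = -3*(-4) = 12)
c(A) = 4*A² (c(A) = (2*A)*(2*A) = 4*A²)
n(E, j) = 4*E⁴*(12 + E) (n(E, j) = (4*(E²)²)*(E + 12) = (4*E⁴)*(12 + E) = 4*E⁴*(12 + E))
J = -1809887014561 (J = -44705 - 4*212⁴*(12 + 212) = -44705 - 4*2019963136*224 = -44705 - 1*1809886969856 = -44705 - 1809886969856 = -1809887014561)
1/J = 1/(-1809887014561) = -1/1809887014561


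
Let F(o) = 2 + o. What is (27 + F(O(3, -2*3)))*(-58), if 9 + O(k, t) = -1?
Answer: -1102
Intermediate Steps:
O(k, t) = -10 (O(k, t) = -9 - 1 = -10)
(27 + F(O(3, -2*3)))*(-58) = (27 + (2 - 10))*(-58) = (27 - 8)*(-58) = 19*(-58) = -1102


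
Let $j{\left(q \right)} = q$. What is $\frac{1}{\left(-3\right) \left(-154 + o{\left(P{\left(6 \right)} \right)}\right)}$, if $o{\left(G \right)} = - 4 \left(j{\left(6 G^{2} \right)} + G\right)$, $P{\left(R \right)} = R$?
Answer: $\frac{1}{3126} \approx 0.0003199$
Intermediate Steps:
$o{\left(G \right)} = - 24 G^{2} - 4 G$ ($o{\left(G \right)} = - 4 \left(6 G^{2} + G\right) = - 4 \left(G + 6 G^{2}\right) = - 24 G^{2} - 4 G$)
$\frac{1}{\left(-3\right) \left(-154 + o{\left(P{\left(6 \right)} \right)}\right)} = \frac{1}{\left(-3\right) \left(-154 + 4 \cdot 6 \left(-1 - 36\right)\right)} = \frac{1}{\left(-3\right) \left(-154 + 4 \cdot 6 \left(-37\right)\right)} = \frac{1}{\left(-3\right) \left(-154 - 888\right)} = \frac{1}{\left(-3\right) \left(-1042\right)} = \frac{1}{3126}$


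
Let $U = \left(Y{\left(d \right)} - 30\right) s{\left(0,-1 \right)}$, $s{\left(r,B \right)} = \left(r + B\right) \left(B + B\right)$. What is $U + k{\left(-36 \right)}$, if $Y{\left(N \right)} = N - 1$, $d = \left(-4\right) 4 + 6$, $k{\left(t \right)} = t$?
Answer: $-118$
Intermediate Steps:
$d = -10$ ($d = -16 + 6 = -10$)
$s{\left(r,B \right)} = 2 B \left(B + r\right)$ ($s{\left(r,B \right)} = \left(B + r\right) 2 B = 2 B \left(B + r\right)$)
$Y{\left(N \right)} = -1 + N$
$U = -82$ ($U = \left(\left(-1 - 10\right) - 30\right) 2 \left(-1\right) \left(-1 + 0\right) = \left(-11 - 30\right) 2 \left(-1\right) \left(-1\right) = \left(-41\right) 2 = -82$)
$U + k{\left(-36 \right)} = -82 - 36 = -118$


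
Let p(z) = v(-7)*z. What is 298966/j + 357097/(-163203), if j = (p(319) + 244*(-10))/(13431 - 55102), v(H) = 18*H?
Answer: 1016601189459130/3478998351 ≈ 2.9221e+5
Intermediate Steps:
p(z) = -126*z (p(z) = (18*(-7))*z = -126*z)
j = 42634/41671 (j = (-126*319 + 244*(-10))/(13431 - 55102) = (-40194 - 2440)/(-41671) = -42634*(-1/41671) = 42634/41671 ≈ 1.0231)
298966/j + 357097/(-163203) = 298966/(42634/41671) + 357097/(-163203) = 298966*(41671/42634) + 357097*(-1/163203) = 6229106093/21317 - 357097/163203 = 1016601189459130/3478998351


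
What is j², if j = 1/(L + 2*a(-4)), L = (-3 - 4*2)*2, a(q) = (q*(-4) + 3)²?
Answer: 1/490000 ≈ 2.0408e-6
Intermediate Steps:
a(q) = (3 - 4*q)² (a(q) = (-4*q + 3)² = (3 - 4*q)²)
L = -22 (L = (-3 - 8)*2 = -11*2 = -22)
j = 1/700 (j = 1/(-22 + 2*(-3 + 4*(-4))²) = 1/(-22 + 2*(-3 - 16)²) = 1/(-22 + 2*(-19)²) = 1/(-22 + 2*361) = 1/(-22 + 722) = 1/700 ≈ 0.0014286)
j² = (1/700)² = 1/490000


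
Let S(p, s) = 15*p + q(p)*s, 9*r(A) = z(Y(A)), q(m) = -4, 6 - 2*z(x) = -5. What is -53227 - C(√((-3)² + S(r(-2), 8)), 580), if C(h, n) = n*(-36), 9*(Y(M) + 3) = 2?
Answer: -32347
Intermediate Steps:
Y(M) = -25/9 (Y(M) = -3 + (⅑)*2 = -3 + 2/9 = -25/9)
z(x) = 11/2 (z(x) = 3 - ½*(-5) = 3 + 5/2 = 11/2)
r(A) = 11/18 (r(A) = (⅑)*(11/2) = 11/18)
S(p, s) = -4*s + 15*p (S(p, s) = 15*p - 4*s = -4*s + 15*p)
C(h, n) = -36*n
-53227 - C(√((-3)² + S(r(-2), 8)), 580) = -53227 - (-36)*580 = -53227 - 1*(-20880) = -53227 + 20880 = -32347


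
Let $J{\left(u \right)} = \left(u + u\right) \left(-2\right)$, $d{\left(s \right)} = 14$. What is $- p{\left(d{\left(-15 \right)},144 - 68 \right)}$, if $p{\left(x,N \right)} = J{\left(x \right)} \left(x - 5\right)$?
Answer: $504$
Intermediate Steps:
$J{\left(u \right)} = - 4 u$ ($J{\left(u \right)} = 2 u \left(-2\right) = - 4 u$)
$p{\left(x,N \right)} = - 4 x \left(-5 + x\right)$ ($p{\left(x,N \right)} = - 4 x \left(x - 5\right) = - 4 x \left(-5 + x\right)$)
$- p{\left(d{\left(-15 \right)},144 - 68 \right)} = - 4 \cdot 14 \left(5 - 14\right) = - 4 \cdot 14 \left(-9\right) = \left(-1\right) \left(-504\right) = 504$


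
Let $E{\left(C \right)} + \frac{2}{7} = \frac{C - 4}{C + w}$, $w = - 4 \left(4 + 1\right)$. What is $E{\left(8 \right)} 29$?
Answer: $- \frac{377}{21} \approx -17.952$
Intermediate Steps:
$w = -20$ ($w = \left(-4\right) 5 = -20$)
$E{\left(C \right)} = - \frac{2}{7} + \frac{-4 + C}{-20 + C}$ ($E{\left(C \right)} = - \frac{2}{7} + \frac{C - 4}{C - 20} = - \frac{2}{7} + \frac{-4 + C}{-20 + C}$)
$E{\left(8 \right)} 29 = \frac{12 + 5 \cdot 8}{7 \left(-20 + 8\right)} 29 = \frac{12 + 40}{7 \left(-12\right)} 29 = \frac{1}{7} \left(- \frac{1}{12}\right) 52 \cdot 29 = \left(- \frac{13}{21}\right) 29 = - \frac{377}{21}$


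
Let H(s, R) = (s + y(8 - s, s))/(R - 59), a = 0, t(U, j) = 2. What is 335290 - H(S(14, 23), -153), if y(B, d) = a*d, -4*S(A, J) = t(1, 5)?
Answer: 142162959/424 ≈ 3.3529e+5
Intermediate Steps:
S(A, J) = -1/2 (S(A, J) = -1/4*2 = -1/2)
y(B, d) = 0 (y(B, d) = 0*d = 0)
H(s, R) = s/(-59 + R) (H(s, R) = (s + 0)/(R - 59) = s/(-59 + R))
335290 - H(S(14, 23), -153) = 335290 - (-1)/(2*(-59 - 153)) = 335290 - (-1)/(2*(-212)) = 335290 - (-1)*(-1)/(2*212) = 335290 - 1*1/424 = 335290 - 1/424 = 142162959/424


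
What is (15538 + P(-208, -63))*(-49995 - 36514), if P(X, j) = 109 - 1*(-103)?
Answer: -1362516750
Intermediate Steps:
P(X, j) = 212 (P(X, j) = 109 + 103 = 212)
(15538 + P(-208, -63))*(-49995 - 36514) = (15538 + 212)*(-49995 - 36514) = 15750*(-86509) = -1362516750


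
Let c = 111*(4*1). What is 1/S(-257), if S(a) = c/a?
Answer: -257/444 ≈ -0.57883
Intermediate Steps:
c = 444 (c = 111*4 = 444)
S(a) = 444/a
1/S(-257) = 1/(444/(-257)) = 1/(444*(-1/257)) = 1/(-444/257) = -257/444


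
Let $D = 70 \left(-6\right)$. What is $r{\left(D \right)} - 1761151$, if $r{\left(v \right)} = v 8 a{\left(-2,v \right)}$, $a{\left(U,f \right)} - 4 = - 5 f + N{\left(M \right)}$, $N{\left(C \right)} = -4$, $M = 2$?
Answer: $-8817151$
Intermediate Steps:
$D = -420$
$a{\left(U,f \right)} = - 5 f$ ($a{\left(U,f \right)} = 4 - \left(4 + 5 f\right) = - 5 f$)
$r{\left(v \right)} = - 40 v^{2}$ ($r{\left(v \right)} = v 8 \left(- 5 v\right) = 8 v \left(- 5 v\right) = - 40 v^{2}$)
$r{\left(D \right)} - 1761151 = - 40 \left(-420\right)^{2} - 1761151 = \left(-40\right) 176400 - 1761151 = -7056000 - 1761151 = -8817151$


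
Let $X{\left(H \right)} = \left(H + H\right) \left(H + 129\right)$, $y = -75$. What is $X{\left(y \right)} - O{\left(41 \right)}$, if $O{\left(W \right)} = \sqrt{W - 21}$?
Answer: $-8100 - 2 \sqrt{5} \approx -8104.5$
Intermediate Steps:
$X{\left(H \right)} = 2 H \left(129 + H\right)$
$O{\left(W \right)} = \sqrt{-21 + W}$ ($O{\left(W \right)} = \sqrt{W + \left(-45 + 24\right)} = \sqrt{W - 21} = \sqrt{-21 + W}$)
$X{\left(y \right)} - O{\left(41 \right)} = 2 \left(-75\right) \left(129 - 75\right) - \sqrt{-21 + 41} = 2 \left(-75\right) 54 - \sqrt{20} = -8100 - 2 \sqrt{5}$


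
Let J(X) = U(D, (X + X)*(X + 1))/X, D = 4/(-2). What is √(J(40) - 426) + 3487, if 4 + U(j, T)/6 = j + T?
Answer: 3487 + √6510/10 ≈ 3495.1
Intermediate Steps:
D = -2 (D = 4*(-½) = -2)
U(j, T) = -24 + 6*T + 6*j (U(j, T) = -24 + 6*(j + T) = -24 + 6*(T + j) = -24 + (6*T + 6*j) = -24 + 6*T + 6*j)
J(X) = (-36 + 12*X*(1 + X))/X (J(X) = (-24 + 6*((X + X)*(X + 1)) + 6*(-2))/X = (-24 + 6*((2*X)*(1 + X)) - 12)/X = (-24 + 6*(2*X*(1 + X)) - 12)/X = (-24 + 12*X*(1 + X) - 12)/X = (-36 + 12*X*(1 + X))/X)
√(J(40) - 426) + 3487 = √((12 - 36/40 + 12*40) - 426) + 3487 = √((12 - 36*1/40 + 480) - 426) + 3487 = √((12 - 9/10 + 480) - 426) + 3487 = √(4911/10 - 426) + 3487 = √(651/10) + 3487 = √6510/10 + 3487 = 3487 + √6510/10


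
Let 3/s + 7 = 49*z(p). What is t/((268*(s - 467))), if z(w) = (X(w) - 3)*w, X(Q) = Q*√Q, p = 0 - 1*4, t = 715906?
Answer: -116855247008339/20428821344152 + 52619091*I/2553602668019 ≈ -5.7201 + 2.0606e-5*I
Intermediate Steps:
p = -4 (p = 0 - 4 = -4)
X(Q) = Q^(3/2)
z(w) = w*(-3 + w^(3/2)) (z(w) = (w^(3/2) - 3)*w = (-3 + w^(3/2))*w = w*(-3 + w^(3/2)))
s = 3*(581 - 1568*I)/2796185 (s = 3/(-7 + 49*(-4*(-3 + (-4)^(3/2)))) = 3/(-7 + 49*(-4*(-3 - 8*I))) = 3/(-7 + 49*(12 + 32*I)) = 3/(-7 + (588 + 1568*I)) = 3/(581 + 1568*I) = 3*((581 - 1568*I)/2796185) = 3*(581 - 1568*I)/2796185 ≈ 0.00062335 - 0.0016823*I)
t/((268*(s - 467))) = 715906/((268*((249/399455 - 96*I/57065) - 467))) = 715906/((268*(-186545236/399455 - 96*I/57065))) = 715906/(-49994123248/399455 - 25728*I/57065) = 715906*(2796185*(-49994123248/399455 + 25728*I/57065)/43799392961861888) = 1000902809305*(-49994123248/399455 + 25728*I/57065)/21899696480930944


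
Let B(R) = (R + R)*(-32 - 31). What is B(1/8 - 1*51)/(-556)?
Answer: -25641/2224 ≈ -11.529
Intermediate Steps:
B(R) = -126*R (B(R) = (2*R)*(-63) = -126*R)
B(1/8 - 1*51)/(-556) = -126*(1/8 - 1*51)/(-556) = -126*(⅛ - 51)*(-1/556) = -126*(-407/8)*(-1/556) = (25641/4)*(-1/556) = -25641/2224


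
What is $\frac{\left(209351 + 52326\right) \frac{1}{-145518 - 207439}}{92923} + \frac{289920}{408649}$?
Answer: $\frac{9508638000280747}{13402797698216839} \approx 0.70945$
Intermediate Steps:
$\frac{\left(209351 + 52326\right) \frac{1}{-145518 - 207439}}{92923} + \frac{289920}{408649} = \frac{261677}{-352957} \cdot \frac{1}{92923} + 289920 \cdot \frac{1}{408649} = 261677 \left(- \frac{1}{352957}\right) \frac{1}{92923} + \frac{289920}{408649} = \left(- \frac{261677}{352957}\right) \frac{1}{92923} + \frac{289920}{408649} = - \frac{261677}{32797823311} + \frac{289920}{408649} = \frac{9508638000280747}{13402797698216839}$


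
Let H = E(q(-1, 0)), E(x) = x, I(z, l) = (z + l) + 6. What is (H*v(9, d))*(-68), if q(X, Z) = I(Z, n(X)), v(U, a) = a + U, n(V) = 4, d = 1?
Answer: -6800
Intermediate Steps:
v(U, a) = U + a
I(z, l) = 6 + l + z (I(z, l) = (l + z) + 6 = 6 + l + z)
q(X, Z) = 10 + Z (q(X, Z) = 6 + 4 + Z = 10 + Z)
H = 10 (H = 10 + 0 = 10)
(H*v(9, d))*(-68) = (10*(9 + 1))*(-68) = (10*10)*(-68) = 100*(-68) = -6800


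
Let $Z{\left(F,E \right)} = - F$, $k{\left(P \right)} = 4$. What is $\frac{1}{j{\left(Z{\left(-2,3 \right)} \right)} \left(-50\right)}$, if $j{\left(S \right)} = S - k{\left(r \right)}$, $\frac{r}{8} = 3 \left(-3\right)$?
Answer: $\frac{1}{100} \approx 0.01$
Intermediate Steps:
$r = -72$ ($r = 8 \cdot 3 \left(-3\right) = 8 \left(-9\right) = -72$)
$j{\left(S \right)} = -4 + S$ ($j{\left(S \right)} = S - 4 = -4 + S$)
$\frac{1}{j{\left(Z{\left(-2,3 \right)} \right)} \left(-50\right)} = \frac{1}{\left(-4 - -2\right) \left(-50\right)} = \frac{1}{\left(-4 + 2\right) \left(-50\right)} = \frac{1}{\left(-2\right) \left(-50\right)} = \frac{1}{100}$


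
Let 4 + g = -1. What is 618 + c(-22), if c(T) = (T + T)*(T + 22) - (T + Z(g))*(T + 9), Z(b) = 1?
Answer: 345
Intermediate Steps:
g = -5 (g = -4 - 1 = -5)
c(T) = -(1 + T)*(9 + T) + 2*T*(22 + T) (c(T) = (T + T)*(T + 22) - (T + 1)*(T + 9) = (2*T)*(22 + T) - (1 + T)*(9 + T) = 2*T*(22 + T) - (1 + T)*(9 + T) = -(1 + T)*(9 + T) + 2*T*(22 + T))
618 + c(-22) = 618 + (-9 + (-22)**2 + 34*(-22)) = 618 + (-9 + 484 - 748) = 618 - 273 = 345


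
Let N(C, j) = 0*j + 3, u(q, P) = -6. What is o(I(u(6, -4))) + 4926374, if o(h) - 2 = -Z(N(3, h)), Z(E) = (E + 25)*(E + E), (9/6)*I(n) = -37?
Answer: 4926208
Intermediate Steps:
N(C, j) = 3 (N(C, j) = 0 + 3 = 3)
I(n) = -74/3 (I(n) = (2/3)*(-37) = -74/3)
Z(E) = 2*E*(25 + E) (Z(E) = (25 + E)*(2*E) = 2*E*(25 + E))
o(h) = -166 (o(h) = 2 - 2*3*(25 + 3) = 2 - 2*3*28 = 2 - 1*168 = 2 - 168 = -166)
o(I(u(6, -4))) + 4926374 = -166 + 4926374 = 4926208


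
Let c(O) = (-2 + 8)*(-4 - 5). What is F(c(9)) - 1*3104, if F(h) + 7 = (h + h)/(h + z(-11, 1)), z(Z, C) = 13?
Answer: -127443/41 ≈ -3108.4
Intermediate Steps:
c(O) = -54 (c(O) = 6*(-9) = -54)
F(h) = -7 + 2*h/(13 + h) (F(h) = -7 + (h + h)/(h + 13) = -7 + (2*h)/(13 + h) = -7 + 2*h/(13 + h))
F(c(9)) - 1*3104 = (-91 - 5*(-54))/(13 - 54) - 1*3104 = (-91 + 270)/(-41) - 3104 = -1/41*179 - 3104 = -179/41 - 3104 = -127443/41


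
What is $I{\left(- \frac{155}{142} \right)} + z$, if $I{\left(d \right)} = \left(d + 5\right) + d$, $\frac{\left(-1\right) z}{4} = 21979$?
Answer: $- \frac{6241836}{71} \approx -87913.0$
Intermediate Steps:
$z = -87916$ ($z = \left(-4\right) 21979 = -87916$)
$I{\left(d \right)} = 5 + 2 d$ ($I{\left(d \right)} = \left(5 + d\right) + d = 5 + 2 d$)
$I{\left(- \frac{155}{142} \right)} + z = \left(5 + 2 \left(- \frac{155}{142}\right)\right) - 87916 = \left(5 - \frac{155}{71}\right) - 87916 = \frac{200}{71} - 87916 = - \frac{6241836}{71}$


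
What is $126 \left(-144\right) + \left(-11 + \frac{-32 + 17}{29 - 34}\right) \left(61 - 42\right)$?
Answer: $-18296$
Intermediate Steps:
$126 \left(-144\right) + \left(-11 + \frac{-32 + 17}{29 - 34}\right) \left(61 - 42\right) = -18144 + \left(-11 - \frac{15}{-5}\right) \left(61 - 42\right) = -18144 + \left(-11 - -3\right) 19 = -18144 + \left(-11 + 3\right) 19 = -18144 - 152 = -18296$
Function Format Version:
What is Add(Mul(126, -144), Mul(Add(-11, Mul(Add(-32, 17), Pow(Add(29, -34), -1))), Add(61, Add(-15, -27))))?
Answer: -18296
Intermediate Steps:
Add(Mul(126, -144), Mul(Add(-11, Mul(Add(-32, 17), Pow(Add(29, -34), -1))), Add(61, Add(-15, -27)))) = Add(-18144, Mul(Add(-11, Mul(-15, Pow(-5, -1))), Add(61, -42))) = Add(-18144, Mul(Add(-11, Mul(-15, Rational(-1, 5))), 19)) = Add(-18144, Mul(Add(-11, 3), 19)) = Add(-18144, Mul(-8, 19)) = Add(-18144, -152) = -18296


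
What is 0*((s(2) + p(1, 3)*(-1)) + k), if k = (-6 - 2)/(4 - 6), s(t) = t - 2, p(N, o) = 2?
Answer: 0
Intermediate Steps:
s(t) = -2 + t
k = 4 (k = -8/(-2) = -8*(-½) = 4)
0*((s(2) + p(1, 3)*(-1)) + k) = 0*(((-2 + 2) + 2*(-1)) + 4) = 0*((0 - 2) + 4) = 0*(-2 + 4) = 0*2 = 0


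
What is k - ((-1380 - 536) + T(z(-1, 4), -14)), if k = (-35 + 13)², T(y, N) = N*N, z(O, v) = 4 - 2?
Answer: 2204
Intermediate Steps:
z(O, v) = 2
T(y, N) = N²
k = 484 (k = (-22)² = 484)
k - ((-1380 - 536) + T(z(-1, 4), -14)) = 484 - ((-1380 - 536) + (-14)²) = 484 - (-1916 + 196) = 484 - 1*(-1720) = 484 + 1720 = 2204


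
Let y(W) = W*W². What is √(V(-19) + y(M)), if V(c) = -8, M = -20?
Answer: 2*I*√2002 ≈ 89.487*I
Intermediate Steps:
y(W) = W³
√(V(-19) + y(M)) = √(-8 + (-20)³) = √(-8 - 8000) = √(-8008) = 2*I*√2002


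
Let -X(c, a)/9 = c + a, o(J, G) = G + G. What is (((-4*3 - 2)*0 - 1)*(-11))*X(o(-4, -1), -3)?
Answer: 495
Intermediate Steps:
o(J, G) = 2*G
X(c, a) = -9*a - 9*c (X(c, a) = -9*(c + a) = -9*(a + c) = -9*a - 9*c)
(((-4*3 - 2)*0 - 1)*(-11))*X(o(-4, -1), -3) = (((-4*3 - 2)*0 - 1)*(-11))*(-9*(-3) - 18*(-1)) = (((-12 - 2)*0 - 1)*(-11))*(27 - 9*(-2)) = ((-14*0 - 1)*(-11))*(27 + 18) = ((0 - 1)*(-11))*45 = -1*(-11)*45 = 11*45 = 495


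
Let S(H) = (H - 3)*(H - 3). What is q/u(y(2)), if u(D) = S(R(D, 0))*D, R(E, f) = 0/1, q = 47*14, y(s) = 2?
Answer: 329/9 ≈ 36.556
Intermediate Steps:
q = 658
R(E, f) = 0 (R(E, f) = 0*1 = 0)
S(H) = (-3 + H)**2 (S(H) = (-3 + H)*(-3 + H) = (-3 + H)**2)
u(D) = 9*D (u(D) = (-3 + 0)**2*D = (-3)**2*D = 9*D)
q/u(y(2)) = 658/((9*2)) = 658/18 = 658*(1/18) = 329/9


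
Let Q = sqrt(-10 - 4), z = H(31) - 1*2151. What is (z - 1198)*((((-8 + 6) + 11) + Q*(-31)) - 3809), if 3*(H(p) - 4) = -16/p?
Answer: 1182183800/93 + 311101*I*sqrt(14)/3 ≈ 1.2712e+7 + 3.8801e+5*I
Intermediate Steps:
H(p) = 4 - 16/(3*p) (H(p) = 4 + (-16/p)/3 = 4 - 16/(3*p))
z = -199687/93 (z = (4 - 16/3/31) - 1*2151 = (4 - 16/3*1/31) - 2151 = (4 - 16/93) - 2151 = 356/93 - 2151 = -199687/93 ≈ -2147.2)
Q = I*sqrt(14) (Q = sqrt(-14) = I*sqrt(14) ≈ 3.7417*I)
(z - 1198)*((((-8 + 6) + 11) + Q*(-31)) - 3809) = (-199687/93 - 1198)*((((-8 + 6) + 11) + (I*sqrt(14))*(-31)) - 3809) = -311101*(((-2 + 11) - 31*I*sqrt(14)) - 3809)/93 = -311101*((9 - 31*I*sqrt(14)) - 3809)/93 = -311101*(-3800 - 31*I*sqrt(14))/93 = 1182183800/93 + 311101*I*sqrt(14)/3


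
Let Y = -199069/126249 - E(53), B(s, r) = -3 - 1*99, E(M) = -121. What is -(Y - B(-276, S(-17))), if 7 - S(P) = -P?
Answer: -27954458/126249 ≈ -221.42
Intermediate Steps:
S(P) = 7 + P (S(P) = 7 - (-1)*P = 7 + P)
B(s, r) = -102 (B(s, r) = -3 - 99 = -102)
Y = 15077060/126249 (Y = -199069/126249 - 1*(-121) = -199069*1/126249 + 121 = -199069/126249 + 121 = 15077060/126249 ≈ 119.42)
-(Y - B(-276, S(-17))) = -(15077060/126249 - 1*(-102)) = -(15077060/126249 + 102) = -1*27954458/126249 = -27954458/126249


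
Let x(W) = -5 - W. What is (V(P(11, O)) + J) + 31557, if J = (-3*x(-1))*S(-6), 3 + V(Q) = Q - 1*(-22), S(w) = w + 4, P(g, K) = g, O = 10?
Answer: 31563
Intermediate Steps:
S(w) = 4 + w
V(Q) = 19 + Q (V(Q) = -3 + (Q - 1*(-22)) = -3 + (Q + 22) = -3 + (22 + Q) = 19 + Q)
J = -24 (J = (-3*(-5 - 1*(-1)))*(4 - 6) = -3*(-5 + 1)*(-2) = -3*(-4)*(-2) = 12*(-2) = -24)
(V(P(11, O)) + J) + 31557 = ((19 + 11) - 24) + 31557 = (30 - 24) + 31557 = 6 + 31557 = 31563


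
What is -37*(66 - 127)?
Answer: 2257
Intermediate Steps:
-37*(66 - 127) = -37*(-61) = 2257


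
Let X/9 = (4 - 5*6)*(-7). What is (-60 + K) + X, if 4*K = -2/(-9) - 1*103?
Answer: 55883/36 ≈ 1552.3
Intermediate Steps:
X = 1638 (X = 9*((4 - 5*6)*(-7)) = 9*((4 - 30)*(-7)) = 9*(-26*(-7)) = 9*182 = 1638)
K = -925/36 (K = (-2/(-9) - 1*103)/4 = (-2*(-⅑) - 103)/4 = (2/9 - 103)/4 = (¼)*(-925/9) = -925/36 ≈ -25.694)
(-60 + K) + X = (-60 - 925/36) + 1638 = -3085/36 + 1638 = 55883/36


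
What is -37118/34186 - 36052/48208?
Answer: -377732277/206004836 ≈ -1.8336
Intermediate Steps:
-37118/34186 - 36052/48208 = -37118*1/34186 - 36052*1/48208 = -18559/17093 - 9013/12052 = -377732277/206004836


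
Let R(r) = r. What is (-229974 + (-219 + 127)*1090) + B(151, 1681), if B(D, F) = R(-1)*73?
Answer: -330327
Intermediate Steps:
B(D, F) = -73 (B(D, F) = -1*73 = -73)
(-229974 + (-219 + 127)*1090) + B(151, 1681) = (-229974 + (-219 + 127)*1090) - 73 = (-229974 - 92*1090) - 73 = (-229974 - 100280) - 73 = -330254 - 73 = -330327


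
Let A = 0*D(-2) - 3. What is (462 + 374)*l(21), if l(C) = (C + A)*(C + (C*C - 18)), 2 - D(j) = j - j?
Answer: 6681312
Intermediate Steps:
D(j) = 2 (D(j) = 2 - (j - j) = 2 - 1*0 = 2 + 0 = 2)
A = -3 (A = 0*2 - 3 = 0 - 3 = -3)
l(C) = (-3 + C)*(-18 + C + C²) (l(C) = (C - 3)*(C + (C*C - 18)) = (-3 + C)*(C + (C² - 18)) = (-3 + C)*(C + (-18 + C²)) = (-3 + C)*(-18 + C + C²))
(462 + 374)*l(21) = (462 + 374)*(54 + 21³ - 21*21 - 2*21²) = 836*(54 + 9261 - 441 - 2*441) = 836*(54 + 9261 - 441 - 882) = 836*7992 = 6681312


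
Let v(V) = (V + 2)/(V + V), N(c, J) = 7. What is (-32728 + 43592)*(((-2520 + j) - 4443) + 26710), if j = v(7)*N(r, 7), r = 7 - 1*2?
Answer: 214580296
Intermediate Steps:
r = 5 (r = 7 - 2 = 5)
v(V) = (2 + V)/(2*V) (v(V) = (2 + V)/((2*V)) = (2 + V)*(1/(2*V)) = (2 + V)/(2*V))
j = 9/2 (j = ((½)*(2 + 7)/7)*7 = ((½)*(⅐)*9)*7 = (9/14)*7 = 9/2 ≈ 4.5000)
(-32728 + 43592)*(((-2520 + j) - 4443) + 26710) = (-32728 + 43592)*(((-2520 + 9/2) - 4443) + 26710) = 10864*((-5031/2 - 4443) + 26710) = 10864*(-13917/2 + 26710) = 10864*(39503/2) = 214580296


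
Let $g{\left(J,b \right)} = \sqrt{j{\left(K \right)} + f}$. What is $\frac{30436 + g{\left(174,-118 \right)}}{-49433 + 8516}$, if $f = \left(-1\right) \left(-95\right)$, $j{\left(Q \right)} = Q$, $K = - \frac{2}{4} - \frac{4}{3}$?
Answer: $- \frac{30436}{40917} - \frac{\sqrt{3354}}{245502} \approx -0.74408$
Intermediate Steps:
$K = - \frac{11}{6}$ ($K = \left(-2\right) \frac{1}{4} - \frac{4}{3} = - \frac{1}{2} - \frac{4}{3} = - \frac{11}{6} \approx -1.8333$)
$f = 95$
$g{\left(J,b \right)} = \frac{\sqrt{3354}}{6}$ ($g{\left(J,b \right)} = \sqrt{- \frac{11}{6} + 95} = \sqrt{\frac{559}{6}} = \frac{\sqrt{3354}}{6}$)
$\frac{30436 + g{\left(174,-118 \right)}}{-49433 + 8516} = \frac{30436 + \frac{\sqrt{3354}}{6}}{-49433 + 8516} = \frac{30436 + \frac{\sqrt{3354}}{6}}{-40917} = \left(30436 + \frac{\sqrt{3354}}{6}\right) \left(- \frac{1}{40917}\right) = - \frac{30436}{40917} - \frac{\sqrt{3354}}{245502}$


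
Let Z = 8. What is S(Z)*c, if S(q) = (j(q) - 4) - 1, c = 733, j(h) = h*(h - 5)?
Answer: 13927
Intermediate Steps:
j(h) = h*(-5 + h)
S(q) = -5 + q*(-5 + q) (S(q) = (q*(-5 + q) - 4) - 1 = (-4 + q*(-5 + q)) - 1 = -5 + q*(-5 + q))
S(Z)*c = (-5 + 8*(-5 + 8))*733 = (-5 + 8*3)*733 = (-5 + 24)*733 = 19*733 = 13927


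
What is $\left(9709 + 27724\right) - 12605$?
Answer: $24828$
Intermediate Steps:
$\left(9709 + 27724\right) - 12605 = 37433 - 12605 = 24828$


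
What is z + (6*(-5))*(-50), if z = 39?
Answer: 1539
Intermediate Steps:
z + (6*(-5))*(-50) = 39 + (6*(-5))*(-50) = 39 - 30*(-50) = 39 + 1500 = 1539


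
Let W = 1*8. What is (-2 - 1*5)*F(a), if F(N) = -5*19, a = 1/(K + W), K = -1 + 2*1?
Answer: 665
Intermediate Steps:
K = 1 (K = -1 + 2 = 1)
W = 8
a = ⅑ (a = 1/(1 + 8) = 1/9 = ⅑ ≈ 0.11111)
F(N) = -95
(-2 - 1*5)*F(a) = (-2 - 1*5)*(-95) = (-2 - 5)*(-95) = -7*(-95) = 665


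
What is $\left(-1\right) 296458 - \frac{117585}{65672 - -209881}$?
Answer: $- \frac{9076667651}{30617} \approx -2.9646 \cdot 10^{5}$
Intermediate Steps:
$\left(-1\right) 296458 - \frac{117585}{65672 - -209881} = -296458 - \frac{117585}{65672 + 209881} = -296458 - \frac{117585}{275553} = -296458 - 117585 \cdot \frac{1}{275553} = -296458 - \frac{13065}{30617} = - \frac{9076667651}{30617}$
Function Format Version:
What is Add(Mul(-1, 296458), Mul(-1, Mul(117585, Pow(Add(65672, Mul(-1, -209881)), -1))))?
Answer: Rational(-9076667651, 30617) ≈ -2.9646e+5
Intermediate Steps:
Add(Mul(-1, 296458), Mul(-1, Mul(117585, Pow(Add(65672, Mul(-1, -209881)), -1)))) = Add(-296458, Mul(-1, Mul(117585, Pow(Add(65672, 209881), -1)))) = Add(-296458, Mul(-1, Mul(117585, Pow(275553, -1)))) = Add(-296458, Mul(-1, Mul(117585, Rational(1, 275553)))) = Add(-296458, Mul(-1, Rational(13065, 30617))) = Add(-296458, Rational(-13065, 30617)) = Rational(-9076667651, 30617)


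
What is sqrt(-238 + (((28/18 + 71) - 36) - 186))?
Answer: I*sqrt(3487)/3 ≈ 19.684*I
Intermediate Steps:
sqrt(-238 + (((28/18 + 71) - 36) - 186)) = sqrt(-238 + (((28*(1/18) + 71) - 36) - 186)) = sqrt(-238 + (((14/9 + 71) - 36) - 186)) = sqrt(-238 + ((653/9 - 36) - 186)) = sqrt(-238 + (329/9 - 186)) = sqrt(-238 - 1345/9) = sqrt(-3487/9) = I*sqrt(3487)/3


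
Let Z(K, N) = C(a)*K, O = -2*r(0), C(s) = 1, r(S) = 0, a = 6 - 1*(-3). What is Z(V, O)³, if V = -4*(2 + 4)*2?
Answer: -110592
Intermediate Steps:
a = 9 (a = 6 + 3 = 9)
O = 0 (O = -2*0 = 0)
V = -48 (V = -4*6*2 = -24*2 = -48)
Z(K, N) = K (Z(K, N) = 1*K = K)
Z(V, O)³ = (-48)³ = -110592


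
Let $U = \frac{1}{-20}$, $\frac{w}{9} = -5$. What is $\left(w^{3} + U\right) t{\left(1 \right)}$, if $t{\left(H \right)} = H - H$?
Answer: $0$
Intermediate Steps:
$w = -45$ ($w = 9 \left(-5\right) = -45$)
$t{\left(H \right)} = 0$
$U = - \frac{1}{20} \approx -0.05$
$\left(w^{3} + U\right) t{\left(1 \right)} = \left(\left(-45\right)^{3} - \frac{1}{20}\right) 0 = \left(-91125 - \frac{1}{20}\right) 0 = \left(- \frac{1822501}{20}\right) 0 = 0$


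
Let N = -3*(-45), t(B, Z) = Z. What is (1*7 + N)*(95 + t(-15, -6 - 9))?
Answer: 11360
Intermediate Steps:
N = 135
(1*7 + N)*(95 + t(-15, -6 - 9)) = (1*7 + 135)*(95 + (-6 - 9)) = (7 + 135)*(95 - 15) = 142*80 = 11360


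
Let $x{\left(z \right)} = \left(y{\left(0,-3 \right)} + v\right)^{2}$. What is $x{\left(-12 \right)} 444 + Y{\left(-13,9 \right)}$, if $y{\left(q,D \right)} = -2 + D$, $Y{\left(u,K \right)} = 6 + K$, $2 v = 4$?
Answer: $4011$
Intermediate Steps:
$v = 2$ ($v = \frac{1}{2} \cdot 4 = 2$)
$x{\left(z \right)} = 9$ ($x{\left(z \right)} = \left(\left(-2 - 3\right) + 2\right)^{2} = \left(-5 + 2\right)^{2} = \left(-3\right)^{2} = 9$)
$x{\left(-12 \right)} 444 + Y{\left(-13,9 \right)} = 9 \cdot 444 + \left(6 + 9\right) = 3996 + 15 = 4011$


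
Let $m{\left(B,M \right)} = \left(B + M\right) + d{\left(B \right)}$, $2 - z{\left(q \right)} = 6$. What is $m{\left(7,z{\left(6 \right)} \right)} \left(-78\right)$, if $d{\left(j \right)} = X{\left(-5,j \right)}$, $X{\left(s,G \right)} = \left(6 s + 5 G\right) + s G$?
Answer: $2106$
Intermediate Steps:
$z{\left(q \right)} = -4$ ($z{\left(q \right)} = 2 - 6 = -4$)
$X{\left(s,G \right)} = 5 G + 6 s + G s$ ($X{\left(s,G \right)} = \left(5 G + 6 s\right) + G s = 5 G + 6 s + G s$)
$d{\left(j \right)} = -30$ ($d{\left(j \right)} = 5 j + 6 \left(-5\right) + j \left(-5\right) = 5 j - 30 - 5 j = -30$)
$m{\left(B,M \right)} = -30 + B + M$ ($m{\left(B,M \right)} = \left(B + M\right) - 30 = -30 + B + M$)
$m{\left(7,z{\left(6 \right)} \right)} \left(-78\right) = \left(-30 + 7 - 4\right) \left(-78\right) = \left(-27\right) \left(-78\right) = 2106$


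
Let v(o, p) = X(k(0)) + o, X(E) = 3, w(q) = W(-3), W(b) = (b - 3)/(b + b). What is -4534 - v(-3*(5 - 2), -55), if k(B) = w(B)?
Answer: -4528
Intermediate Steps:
W(b) = (-3 + b)/(2*b) (W(b) = (-3 + b)/((2*b)) = (-3 + b)*(1/(2*b)) = (-3 + b)/(2*b))
w(q) = 1 (w(q) = (1/2)*(-3 - 3)/(-3) = (1/2)*(-1/3)*(-6) = 1)
k(B) = 1
v(o, p) = 3 + o
-4534 - v(-3*(5 - 2), -55) = -4534 - (3 - 3*(5 - 2)) = -4534 - (3 - 3*3) = -4534 - (3 - 9) = -4534 - 1*(-6) = -4534 + 6 = -4528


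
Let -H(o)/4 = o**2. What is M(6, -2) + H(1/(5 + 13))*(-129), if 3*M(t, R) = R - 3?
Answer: -2/27 ≈ -0.074074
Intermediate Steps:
M(t, R) = -1 + R/3 (M(t, R) = (R - 3)/3 = (-3 + R)/3 = -1 + R/3)
H(o) = -4*o**2
M(6, -2) + H(1/(5 + 13))*(-129) = (-1 + (1/3)*(-2)) - 4/(5 + 13)**2*(-129) = (-1 - 2/3) - 4*(1/18)**2*(-129) = -5/3 - 4*(1/18)**2*(-129) = -5/3 - 4*1/324*(-129) = -5/3 - 1/81*(-129) = -5/3 + 43/27 = -2/27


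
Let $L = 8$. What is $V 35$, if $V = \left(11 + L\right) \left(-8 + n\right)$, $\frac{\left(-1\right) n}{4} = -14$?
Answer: $31920$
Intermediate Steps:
$n = 56$ ($n = \left(-4\right) \left(-14\right) = 56$)
$V = 912$ ($V = \left(11 + 8\right) \left(-8 + 56\right) = 19 \cdot 48 = 912$)
$V 35 = 912 \cdot 35 = 31920$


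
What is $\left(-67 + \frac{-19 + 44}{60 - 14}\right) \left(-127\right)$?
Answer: $\frac{388239}{46} \approx 8440.0$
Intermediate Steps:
$\left(-67 + \frac{-19 + 44}{60 - 14}\right) \left(-127\right) = \left(-67 + \frac{25}{46}\right) \left(-127\right) = \left(- \frac{3057}{46}\right) \left(-127\right) = \frac{388239}{46}$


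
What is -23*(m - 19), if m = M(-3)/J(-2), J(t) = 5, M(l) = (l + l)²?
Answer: 1357/5 ≈ 271.40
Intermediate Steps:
M(l) = 4*l² (M(l) = (2*l)² = 4*l²)
m = 36/5 (m = (4*(-3)²)/5 = (4*9)*(⅕) = 36*(⅕) = 36/5 ≈ 7.2000)
-23*(m - 19) = -23*(36/5 - 19) = -23*(-59/5) = 1357/5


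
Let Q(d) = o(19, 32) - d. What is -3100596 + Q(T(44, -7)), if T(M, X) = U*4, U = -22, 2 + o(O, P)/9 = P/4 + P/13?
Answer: -40305614/13 ≈ -3.1004e+6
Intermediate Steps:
o(O, P) = -18 + 153*P/52 (o(O, P) = -18 + 9*(P/4 + P/13) = -18 + 9*(17*P/52) = -18 + 153*P/52)
T(M, X) = -88 (T(M, X) = -22*4 = -88)
Q(d) = 990/13 - d (Q(d) = (-18 + (153/52)*32) - d = (-18 + 1224/13) - d = 990/13 - d)
-3100596 + Q(T(44, -7)) = -3100596 + (990/13 - 1*(-88)) = -3100596 + (990/13 + 88) = -3100596 + 2134/13 = -40305614/13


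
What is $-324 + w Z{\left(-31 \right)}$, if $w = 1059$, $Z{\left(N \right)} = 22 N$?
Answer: $-722562$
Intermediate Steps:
$-324 + w Z{\left(-31 \right)} = -324 + 1059 \cdot 22 \left(-31\right) = -324 + 1059 \left(-682\right) = -324 - 722238 = -722562$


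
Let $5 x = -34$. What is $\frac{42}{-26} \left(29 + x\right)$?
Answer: $- \frac{2331}{65} \approx -35.862$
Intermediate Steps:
$x = - \frac{34}{5}$ ($x = \frac{1}{5} \left(-34\right) = - \frac{34}{5} \approx -6.8$)
$\frac{42}{-26} \left(29 + x\right) = \frac{42}{-26} \left(29 - \frac{34}{5}\right) = 42 \left(- \frac{1}{26}\right) \frac{111}{5} = \left(- \frac{21}{13}\right) \frac{111}{5} = - \frac{2331}{65}$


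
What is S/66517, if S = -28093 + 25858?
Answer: -2235/66517 ≈ -0.033600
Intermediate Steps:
S = -2235
S/66517 = -2235/66517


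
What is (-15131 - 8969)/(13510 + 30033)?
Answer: -24100/43543 ≈ -0.55348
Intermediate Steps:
(-15131 - 8969)/(13510 + 30033) = -24100/43543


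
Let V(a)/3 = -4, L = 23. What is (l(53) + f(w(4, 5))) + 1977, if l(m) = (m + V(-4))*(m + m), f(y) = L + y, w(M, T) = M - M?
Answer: 6346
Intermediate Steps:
V(a) = -12 (V(a) = 3*(-4) = -12)
w(M, T) = 0
f(y) = 23 + y
l(m) = 2*m*(-12 + m) (l(m) = (m - 12)*(m + m) = (-12 + m)*(2*m) = 2*m*(-12 + m))
(l(53) + f(w(4, 5))) + 1977 = (2*53*(-12 + 53) + (23 + 0)) + 1977 = (2*53*41 + 23) + 1977 = (4346 + 23) + 1977 = 4369 + 1977 = 6346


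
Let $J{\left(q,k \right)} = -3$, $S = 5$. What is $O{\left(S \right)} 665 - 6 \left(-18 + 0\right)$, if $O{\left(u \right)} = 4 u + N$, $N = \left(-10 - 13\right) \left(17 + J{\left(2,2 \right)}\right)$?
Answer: $-200722$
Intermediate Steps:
$N = -322$ ($N = \left(-10 - 13\right) \left(17 - 3\right) = \left(-23\right) 14 = -322$)
$O{\left(u \right)} = -322 + 4 u$ ($O{\left(u \right)} = 4 u - 322 = -322 + 4 u$)
$O{\left(S \right)} 665 - 6 \left(-18 + 0\right) = \left(-322 + 4 \cdot 5\right) 665 - 6 \left(-18 + 0\right) = \left(-322 + 20\right) 665 - -108 = \left(-302\right) 665 + 108 = -200830 + 108 = -200722$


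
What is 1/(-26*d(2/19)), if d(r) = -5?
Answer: 1/130 ≈ 0.0076923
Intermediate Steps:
1/(-26*d(2/19)) = 1/(-26*(-5)) = 1/130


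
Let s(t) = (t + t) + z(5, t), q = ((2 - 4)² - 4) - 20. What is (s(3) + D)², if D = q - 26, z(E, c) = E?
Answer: 1225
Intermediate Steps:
q = -20 (q = ((-2)² - 4) - 20 = (4 - 4) - 20 = 0 - 20 = -20)
s(t) = 5 + 2*t (s(t) = (t + t) + 5 = 2*t + 5 = 5 + 2*t)
D = -46 (D = -20 - 26 = -46)
(s(3) + D)² = ((5 + 2*3) - 46)² = ((5 + 6) - 46)² = (11 - 46)² = (-35)² = 1225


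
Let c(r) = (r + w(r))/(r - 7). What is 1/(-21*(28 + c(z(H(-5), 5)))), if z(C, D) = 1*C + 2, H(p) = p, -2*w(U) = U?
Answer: -20/11823 ≈ -0.0016916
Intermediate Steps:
w(U) = -U/2
z(C, D) = 2 + C (z(C, D) = C + 2 = 2 + C)
c(r) = r/(2*(-7 + r)) (c(r) = (r - r/2)/(r - 7) = (r/2)/(-7 + r) = r/(2*(-7 + r)))
1/(-21*(28 + c(z(H(-5), 5)))) = 1/(-21*(28 + (2 - 5)/(2*(-7 + (2 - 5))))) = 1/(-21*(28 + (1/2)*(-3)/(-7 - 3))) = 1/(-21*(28 + (1/2)*(-3)/(-10))) = 1/(-21*(28 + (1/2)*(-3)*(-1/10))) = 1/(-21*(28 + 3/20)) = 1/(-21*563/20) = 1/(-11823/20) = -20/11823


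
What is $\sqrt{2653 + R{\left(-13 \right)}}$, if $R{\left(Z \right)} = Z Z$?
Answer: $\sqrt{2822} \approx 53.122$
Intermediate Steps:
$R{\left(Z \right)} = Z^{2}$
$\sqrt{2653 + R{\left(-13 \right)}} = \sqrt{2653 + \left(-13\right)^{2}} = \sqrt{2653 + 169} = \sqrt{2822}$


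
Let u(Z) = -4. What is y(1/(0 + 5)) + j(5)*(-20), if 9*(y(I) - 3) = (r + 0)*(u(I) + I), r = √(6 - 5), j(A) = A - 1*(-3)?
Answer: -7084/45 ≈ -157.42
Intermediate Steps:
j(A) = 3 + A (j(A) = A + 3 = 3 + A)
r = 1 (r = √1 = 1)
y(I) = 23/9 + I/9 (y(I) = 3 + ((1 + 0)*(-4 + I))/9 = 3 + (1*(-4 + I))/9 = 3 + (-4 + I)/9 = 3 + (-4/9 + I/9) = 23/9 + I/9)
y(1/(0 + 5)) + j(5)*(-20) = (23/9 + 1/(9*(0 + 5))) + (3 + 5)*(-20) = (23/9 + (⅑)/5) + 8*(-20) = (23/9 + (⅑)*(⅕)) - 160 = (23/9 + 1/45) - 160 = 116/45 - 160 = -7084/45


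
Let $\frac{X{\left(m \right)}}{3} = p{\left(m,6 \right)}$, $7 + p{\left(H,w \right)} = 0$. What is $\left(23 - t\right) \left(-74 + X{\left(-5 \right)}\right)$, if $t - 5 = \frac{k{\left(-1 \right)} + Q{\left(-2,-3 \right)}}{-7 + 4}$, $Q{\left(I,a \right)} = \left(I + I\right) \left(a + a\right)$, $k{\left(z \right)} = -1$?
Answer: $- \frac{7315}{3} \approx -2438.3$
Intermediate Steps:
$p{\left(H,w \right)} = -7$ ($p{\left(H,w \right)} = -7 + 0 = -7$)
$X{\left(m \right)} = -21$ ($X{\left(m \right)} = 3 \left(-7\right) = -21$)
$Q{\left(I,a \right)} = 4 I a$ ($Q{\left(I,a \right)} = 2 I 2 a = 4 I a$)
$t = - \frac{8}{3}$ ($t = 5 + \frac{-1 + 4 \left(-2\right) \left(-3\right)}{-7 + 4} = 5 + \frac{-1 + 24}{-3} = 5 + 23 \left(- \frac{1}{3}\right) = 5 - \frac{23}{3} = - \frac{8}{3} \approx -2.6667$)
$\left(23 - t\right) \left(-74 + X{\left(-5 \right)}\right) = \left(23 - - \frac{8}{3}\right) \left(-74 - 21\right) = \left(23 + \frac{8}{3}\right) \left(-95\right) = \frac{77}{3} \left(-95\right) = - \frac{7315}{3}$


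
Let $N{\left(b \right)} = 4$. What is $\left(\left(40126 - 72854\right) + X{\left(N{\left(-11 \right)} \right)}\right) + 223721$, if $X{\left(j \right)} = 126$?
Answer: $191119$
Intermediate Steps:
$\left(\left(40126 - 72854\right) + X{\left(N{\left(-11 \right)} \right)}\right) + 223721 = \left(\left(40126 - 72854\right) + 126\right) + 223721 = \left(-32728 + 126\right) + 223721 = -32602 + 223721 = 191119$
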